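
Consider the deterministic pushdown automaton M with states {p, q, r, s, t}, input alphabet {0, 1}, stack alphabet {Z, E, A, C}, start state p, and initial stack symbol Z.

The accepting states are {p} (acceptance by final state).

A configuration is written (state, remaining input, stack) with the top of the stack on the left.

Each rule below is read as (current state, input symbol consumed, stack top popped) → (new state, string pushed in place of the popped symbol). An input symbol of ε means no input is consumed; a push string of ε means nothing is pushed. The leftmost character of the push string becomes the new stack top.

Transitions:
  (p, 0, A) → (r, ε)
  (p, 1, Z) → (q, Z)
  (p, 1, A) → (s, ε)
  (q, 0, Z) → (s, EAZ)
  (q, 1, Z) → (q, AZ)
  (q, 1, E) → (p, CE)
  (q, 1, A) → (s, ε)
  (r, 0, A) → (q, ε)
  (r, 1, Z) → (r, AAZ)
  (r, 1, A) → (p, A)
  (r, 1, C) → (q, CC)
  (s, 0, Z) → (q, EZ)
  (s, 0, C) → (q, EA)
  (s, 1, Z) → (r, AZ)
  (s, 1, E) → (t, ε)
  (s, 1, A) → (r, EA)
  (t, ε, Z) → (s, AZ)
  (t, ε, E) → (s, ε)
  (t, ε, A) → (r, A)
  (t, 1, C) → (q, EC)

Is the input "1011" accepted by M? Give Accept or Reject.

Accept

(p, 1011, Z) ⊢ (q, 011, Z) ⊢ (s, 11, EAZ) ⊢ (t, 1, AZ) ⊢ (r, 1, AZ) ⊢ (p, ε, AZ)
All input consumed; state p ∈ F.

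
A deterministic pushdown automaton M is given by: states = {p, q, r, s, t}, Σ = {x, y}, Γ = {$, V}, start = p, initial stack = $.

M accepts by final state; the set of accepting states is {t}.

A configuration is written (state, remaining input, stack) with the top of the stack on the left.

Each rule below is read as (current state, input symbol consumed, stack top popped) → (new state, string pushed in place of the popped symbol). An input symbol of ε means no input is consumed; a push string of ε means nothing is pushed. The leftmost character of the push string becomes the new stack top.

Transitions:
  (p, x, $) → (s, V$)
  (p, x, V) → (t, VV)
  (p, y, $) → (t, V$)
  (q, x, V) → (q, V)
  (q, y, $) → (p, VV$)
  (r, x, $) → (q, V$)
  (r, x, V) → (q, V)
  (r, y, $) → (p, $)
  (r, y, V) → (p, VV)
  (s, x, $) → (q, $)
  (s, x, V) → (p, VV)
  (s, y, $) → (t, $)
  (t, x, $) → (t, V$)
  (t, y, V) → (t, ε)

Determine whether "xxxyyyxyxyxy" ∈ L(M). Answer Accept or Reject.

Accept

(p, xxxyyyxyxyxy, $)
  read x, top $: go to s, push V$ → (s, xxyyyxyxyxy, V$)
  read x, top V: go to p, push VV → (p, xyyyxyxyxy, VV$)
  read x, top V: go to t, push VV → (t, yyyxyxyxy, VVV$)
  read y, top V: go to t, push ε → (t, yyxyxyxy, VV$)
  read y, top V: go to t, push ε → (t, yxyxyxy, V$)
  read y, top V: go to t, push ε → (t, xyxyxy, $)
  read x, top $: go to t, push V$ → (t, yxyxy, V$)
  read y, top V: go to t, push ε → (t, xyxy, $)
  read x, top $: go to t, push V$ → (t, yxy, V$)
  read y, top V: go to t, push ε → (t, xy, $)
  read x, top $: go to t, push V$ → (t, y, V$)
  read y, top V: go to t, push ε → (t, ε, $)
All input consumed; state t ∈ F.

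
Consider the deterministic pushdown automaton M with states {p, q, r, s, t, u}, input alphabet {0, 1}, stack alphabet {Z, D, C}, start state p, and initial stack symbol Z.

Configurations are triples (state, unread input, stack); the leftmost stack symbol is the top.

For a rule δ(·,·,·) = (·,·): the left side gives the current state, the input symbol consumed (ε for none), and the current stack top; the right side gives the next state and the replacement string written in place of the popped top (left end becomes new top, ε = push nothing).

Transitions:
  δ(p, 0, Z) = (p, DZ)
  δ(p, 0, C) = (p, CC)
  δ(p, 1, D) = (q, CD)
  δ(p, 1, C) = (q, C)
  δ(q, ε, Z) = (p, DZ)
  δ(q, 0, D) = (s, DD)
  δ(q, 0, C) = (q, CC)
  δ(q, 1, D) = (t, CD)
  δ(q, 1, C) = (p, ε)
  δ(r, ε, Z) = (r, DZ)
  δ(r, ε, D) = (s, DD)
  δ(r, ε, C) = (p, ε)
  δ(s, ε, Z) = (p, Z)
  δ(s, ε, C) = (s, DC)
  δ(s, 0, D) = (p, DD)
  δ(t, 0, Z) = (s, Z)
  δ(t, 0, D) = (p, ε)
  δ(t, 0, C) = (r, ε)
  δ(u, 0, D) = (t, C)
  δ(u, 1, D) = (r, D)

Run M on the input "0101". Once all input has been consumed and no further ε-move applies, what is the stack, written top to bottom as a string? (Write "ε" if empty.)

(p, 0101, Z)
  read 0, top Z: go to p, push DZ → (p, 101, DZ)
  read 1, top D: go to q, push CD → (q, 01, CDZ)
  read 0, top C: go to q, push CC → (q, 1, CCDZ)
  read 1, top C: go to p, push ε → (p, ε, CDZ)
All input consumed in state p with stack CDZ.

CDZ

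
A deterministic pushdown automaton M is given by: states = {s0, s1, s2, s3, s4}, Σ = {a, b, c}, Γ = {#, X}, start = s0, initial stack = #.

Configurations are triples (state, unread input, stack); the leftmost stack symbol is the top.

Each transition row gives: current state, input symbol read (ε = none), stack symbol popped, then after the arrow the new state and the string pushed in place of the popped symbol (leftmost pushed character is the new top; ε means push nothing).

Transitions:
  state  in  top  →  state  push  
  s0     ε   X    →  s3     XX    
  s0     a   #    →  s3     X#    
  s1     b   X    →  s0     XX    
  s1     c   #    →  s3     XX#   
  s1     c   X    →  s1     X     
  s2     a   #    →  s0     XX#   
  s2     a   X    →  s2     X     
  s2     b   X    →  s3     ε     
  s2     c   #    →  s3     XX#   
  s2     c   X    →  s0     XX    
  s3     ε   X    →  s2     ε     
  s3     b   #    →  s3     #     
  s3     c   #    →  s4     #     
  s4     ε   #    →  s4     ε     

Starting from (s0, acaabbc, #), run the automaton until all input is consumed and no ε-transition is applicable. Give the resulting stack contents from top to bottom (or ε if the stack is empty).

(s0, acaabbc, #)
  read a, top #: go to s3, push X# → (s3, caabbc, X#)
  ε-move, top X: go to s2, push ε → (s2, caabbc, #)
  read c, top #: go to s3, push XX# → (s3, aabbc, XX#)
  ε-move, top X: go to s2, push ε → (s2, aabbc, X#)
  read a, top X: go to s2, push X → (s2, abbc, X#)
  read a, top X: go to s2, push X → (s2, bbc, X#)
  read b, top X: go to s3, push ε → (s3, bc, #)
  read b, top #: go to s3, push # → (s3, c, #)
  read c, top #: go to s4, push # → (s4, ε, #)
  ε-move, top #: go to s4, push ε → (s4, ε, ε)
All input consumed in state s4 with stack ε.

ε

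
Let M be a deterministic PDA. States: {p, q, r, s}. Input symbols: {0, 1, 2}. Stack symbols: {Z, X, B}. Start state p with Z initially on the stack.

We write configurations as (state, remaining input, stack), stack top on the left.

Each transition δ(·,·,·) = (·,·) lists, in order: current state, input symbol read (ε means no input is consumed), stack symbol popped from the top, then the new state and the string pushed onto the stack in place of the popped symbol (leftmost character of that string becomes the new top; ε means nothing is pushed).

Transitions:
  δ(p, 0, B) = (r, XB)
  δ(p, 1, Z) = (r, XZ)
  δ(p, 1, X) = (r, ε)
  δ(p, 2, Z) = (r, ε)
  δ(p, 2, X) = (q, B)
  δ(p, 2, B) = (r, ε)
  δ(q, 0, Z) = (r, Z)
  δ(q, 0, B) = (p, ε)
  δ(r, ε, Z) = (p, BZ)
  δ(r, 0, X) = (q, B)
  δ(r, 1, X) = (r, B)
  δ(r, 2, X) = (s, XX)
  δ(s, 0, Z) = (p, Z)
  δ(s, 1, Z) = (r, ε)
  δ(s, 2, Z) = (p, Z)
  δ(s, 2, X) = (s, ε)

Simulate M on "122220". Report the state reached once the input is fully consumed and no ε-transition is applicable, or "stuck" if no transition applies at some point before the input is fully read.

(p, 122220, Z) ⊢ (r, 22220, XZ) ⊢ (s, 2220, XXZ) ⊢ (s, 220, XZ) ⊢ (s, 20, Z) ⊢ (p, 0, Z)
No transition for (p, 0, top Z); M blocks with input 0 remaining.

stuck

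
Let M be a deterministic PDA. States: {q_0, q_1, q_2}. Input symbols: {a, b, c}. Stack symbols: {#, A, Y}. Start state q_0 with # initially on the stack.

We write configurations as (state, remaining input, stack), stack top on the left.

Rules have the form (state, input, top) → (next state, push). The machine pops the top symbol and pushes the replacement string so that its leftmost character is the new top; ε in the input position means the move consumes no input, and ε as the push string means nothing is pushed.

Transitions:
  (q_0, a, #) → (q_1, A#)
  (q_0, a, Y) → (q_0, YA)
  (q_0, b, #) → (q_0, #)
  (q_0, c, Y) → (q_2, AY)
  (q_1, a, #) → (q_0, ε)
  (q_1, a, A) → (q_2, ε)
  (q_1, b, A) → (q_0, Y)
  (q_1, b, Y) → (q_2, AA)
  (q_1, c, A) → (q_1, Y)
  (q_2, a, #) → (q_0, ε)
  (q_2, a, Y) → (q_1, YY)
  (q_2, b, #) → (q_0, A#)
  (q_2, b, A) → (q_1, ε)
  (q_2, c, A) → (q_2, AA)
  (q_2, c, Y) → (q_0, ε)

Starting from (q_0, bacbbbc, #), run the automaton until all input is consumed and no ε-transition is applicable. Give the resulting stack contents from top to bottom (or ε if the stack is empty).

AY#

(q_0, bacbbbc, #)
  read b, top #: go to q_0, push # → (q_0, acbbbc, #)
  read a, top #: go to q_1, push A# → (q_1, cbbbc, A#)
  read c, top A: go to q_1, push Y → (q_1, bbbc, Y#)
  read b, top Y: go to q_2, push AA → (q_2, bbc, AA#)
  read b, top A: go to q_1, push ε → (q_1, bc, A#)
  read b, top A: go to q_0, push Y → (q_0, c, Y#)
  read c, top Y: go to q_2, push AY → (q_2, ε, AY#)
All input consumed in state q_2 with stack AY#.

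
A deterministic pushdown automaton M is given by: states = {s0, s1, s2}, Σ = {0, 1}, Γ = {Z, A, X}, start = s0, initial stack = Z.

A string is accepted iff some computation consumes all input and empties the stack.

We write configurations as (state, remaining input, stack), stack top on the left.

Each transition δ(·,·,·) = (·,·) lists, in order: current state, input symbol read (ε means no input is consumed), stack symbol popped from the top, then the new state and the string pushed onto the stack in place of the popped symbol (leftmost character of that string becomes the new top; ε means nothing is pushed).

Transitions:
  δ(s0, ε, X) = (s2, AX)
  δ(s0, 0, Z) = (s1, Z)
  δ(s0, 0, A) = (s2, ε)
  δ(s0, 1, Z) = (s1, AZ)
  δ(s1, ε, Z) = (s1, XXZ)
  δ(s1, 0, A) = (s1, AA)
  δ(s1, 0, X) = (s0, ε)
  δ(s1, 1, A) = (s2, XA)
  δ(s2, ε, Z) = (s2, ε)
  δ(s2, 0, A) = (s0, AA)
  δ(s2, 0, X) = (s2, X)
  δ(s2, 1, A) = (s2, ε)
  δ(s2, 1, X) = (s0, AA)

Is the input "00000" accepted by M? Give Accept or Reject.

(s0, 00000, Z)
  read 0, top Z: go to s1, push Z → (s1, 0000, Z)
  ε-move, top Z: go to s1, push XXZ → (s1, 0000, XXZ)
  read 0, top X: go to s0, push ε → (s0, 000, XZ)
  ε-move, top X: go to s2, push AX → (s2, 000, AXZ)
  read 0, top A: go to s0, push AA → (s0, 00, AAXZ)
  read 0, top A: go to s2, push ε → (s2, 0, AXZ)
  read 0, top A: go to s0, push AA → (s0, ε, AAXZ)
All input consumed; stack is AAXZ, not empty, and no further ε-move applies.

Reject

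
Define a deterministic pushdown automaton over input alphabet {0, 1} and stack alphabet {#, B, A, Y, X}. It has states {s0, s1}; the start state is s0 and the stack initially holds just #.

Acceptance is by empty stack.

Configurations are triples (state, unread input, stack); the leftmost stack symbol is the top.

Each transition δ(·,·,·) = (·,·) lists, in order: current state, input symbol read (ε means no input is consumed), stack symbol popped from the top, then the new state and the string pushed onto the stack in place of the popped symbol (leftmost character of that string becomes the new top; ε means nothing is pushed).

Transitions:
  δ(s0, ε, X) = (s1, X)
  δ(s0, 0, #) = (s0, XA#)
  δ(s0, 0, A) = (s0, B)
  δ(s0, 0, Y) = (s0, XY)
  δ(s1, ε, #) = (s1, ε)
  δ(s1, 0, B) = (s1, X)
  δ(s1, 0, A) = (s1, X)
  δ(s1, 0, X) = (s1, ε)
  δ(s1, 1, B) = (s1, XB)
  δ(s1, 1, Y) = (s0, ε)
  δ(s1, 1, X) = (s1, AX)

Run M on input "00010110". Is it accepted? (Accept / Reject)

(s0, 00010110, #)
  read 0, top #: go to s0, push XA# → (s0, 0010110, XA#)
  ε-move, top X: go to s1, push X → (s1, 0010110, XA#)
  read 0, top X: go to s1, push ε → (s1, 010110, A#)
  read 0, top A: go to s1, push X → (s1, 10110, X#)
  read 1, top X: go to s1, push AX → (s1, 0110, AX#)
  read 0, top A: go to s1, push X → (s1, 110, XX#)
  read 1, top X: go to s1, push AX → (s1, 10, AXX#)
No transition applies at (s1, 10, AXX#); input not fully consumed.

Reject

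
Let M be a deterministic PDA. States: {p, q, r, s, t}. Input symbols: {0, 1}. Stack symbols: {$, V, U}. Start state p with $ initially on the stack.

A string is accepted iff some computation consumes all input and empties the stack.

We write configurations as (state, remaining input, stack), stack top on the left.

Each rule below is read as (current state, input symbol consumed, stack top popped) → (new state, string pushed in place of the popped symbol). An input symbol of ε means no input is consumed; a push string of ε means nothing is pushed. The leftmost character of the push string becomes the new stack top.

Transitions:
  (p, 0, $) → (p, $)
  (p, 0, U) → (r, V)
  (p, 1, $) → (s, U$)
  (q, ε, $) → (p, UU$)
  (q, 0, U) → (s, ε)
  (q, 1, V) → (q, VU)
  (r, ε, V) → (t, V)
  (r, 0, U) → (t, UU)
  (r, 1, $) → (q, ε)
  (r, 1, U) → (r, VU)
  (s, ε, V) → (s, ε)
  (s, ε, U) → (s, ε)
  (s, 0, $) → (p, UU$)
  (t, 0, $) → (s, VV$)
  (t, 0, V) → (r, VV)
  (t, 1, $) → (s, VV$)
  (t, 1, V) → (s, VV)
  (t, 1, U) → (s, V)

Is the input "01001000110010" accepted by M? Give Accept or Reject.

Reject

(p, 01001000110010, $)
  read 0, top $: go to p, push $ → (p, 1001000110010, $)
  read 1, top $: go to s, push U$ → (s, 001000110010, U$)
  ε-move, top U: go to s, push ε → (s, 001000110010, $)
  read 0, top $: go to p, push UU$ → (p, 01000110010, UU$)
  read 0, top U: go to r, push V → (r, 1000110010, VU$)
  ε-move, top V: go to t, push V → (t, 1000110010, VU$)
  read 1, top V: go to s, push VV → (s, 000110010, VVU$)
  ε-move, top V: go to s, push ε → (s, 000110010, VU$)
  ε-move, top V: go to s, push ε → (s, 000110010, U$)
  ε-move, top U: go to s, push ε → (s, 000110010, $)
  read 0, top $: go to p, push UU$ → (p, 00110010, UU$)
  read 0, top U: go to r, push V → (r, 0110010, VU$)
  ε-move, top V: go to t, push V → (t, 0110010, VU$)
  read 0, top V: go to r, push VV → (r, 110010, VVU$)
  ε-move, top V: go to t, push V → (t, 110010, VVU$)
  read 1, top V: go to s, push VV → (s, 10010, VVVU$)
  ε-move, top V: go to s, push ε → (s, 10010, VVU$)
  ε-move, top V: go to s, push ε → (s, 10010, VU$)
  ε-move, top V: go to s, push ε → (s, 10010, U$)
  ε-move, top U: go to s, push ε → (s, 10010, $)
No transition applies at (s, 10010, $); input not fully consumed.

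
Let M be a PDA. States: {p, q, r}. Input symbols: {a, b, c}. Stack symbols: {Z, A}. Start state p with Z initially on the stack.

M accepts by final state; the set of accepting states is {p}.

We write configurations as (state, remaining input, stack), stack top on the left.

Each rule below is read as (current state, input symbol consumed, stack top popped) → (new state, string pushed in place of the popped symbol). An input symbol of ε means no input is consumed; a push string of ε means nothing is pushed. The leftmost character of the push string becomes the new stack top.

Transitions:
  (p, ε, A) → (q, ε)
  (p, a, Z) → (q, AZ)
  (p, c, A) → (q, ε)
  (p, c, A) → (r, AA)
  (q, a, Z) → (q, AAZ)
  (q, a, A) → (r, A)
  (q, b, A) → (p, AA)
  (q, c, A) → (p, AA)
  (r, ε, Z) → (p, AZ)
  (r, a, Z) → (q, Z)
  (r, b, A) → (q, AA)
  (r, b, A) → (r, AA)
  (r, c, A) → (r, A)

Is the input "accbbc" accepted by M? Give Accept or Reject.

One accepting computation: (p, accbbc, Z) ⊢ (q, ccbbc, AZ) ⊢ (p, cbbc, AAZ) ⊢ (r, bbc, AAAZ) ⊢ (r, bc, AAAAZ) ⊢ (q, c, AAAAAZ) ⊢ (p, ε, AAAAAAZ)
All input consumed and state p ∈ F.

Accept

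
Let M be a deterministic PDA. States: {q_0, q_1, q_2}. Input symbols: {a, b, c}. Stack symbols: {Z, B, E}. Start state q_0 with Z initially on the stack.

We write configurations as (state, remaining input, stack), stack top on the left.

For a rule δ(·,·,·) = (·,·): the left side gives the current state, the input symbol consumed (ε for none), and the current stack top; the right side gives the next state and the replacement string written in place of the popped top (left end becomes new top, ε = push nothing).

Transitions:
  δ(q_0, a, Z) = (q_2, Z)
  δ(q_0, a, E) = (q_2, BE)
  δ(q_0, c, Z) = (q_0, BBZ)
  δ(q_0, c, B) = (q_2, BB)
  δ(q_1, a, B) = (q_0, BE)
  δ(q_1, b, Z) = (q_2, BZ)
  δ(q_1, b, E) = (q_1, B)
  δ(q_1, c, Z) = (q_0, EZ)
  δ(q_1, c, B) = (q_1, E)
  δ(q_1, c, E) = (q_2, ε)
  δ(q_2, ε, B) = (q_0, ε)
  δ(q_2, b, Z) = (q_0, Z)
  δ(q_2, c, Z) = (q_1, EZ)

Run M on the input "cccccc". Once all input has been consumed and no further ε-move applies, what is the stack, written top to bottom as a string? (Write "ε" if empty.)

(q_0, cccccc, Z)
  read c, top Z: go to q_0, push BBZ → (q_0, ccccc, BBZ)
  read c, top B: go to q_2, push BB → (q_2, cccc, BBBZ)
  ε-move, top B: go to q_0, push ε → (q_0, cccc, BBZ)
  read c, top B: go to q_2, push BB → (q_2, ccc, BBBZ)
  ε-move, top B: go to q_0, push ε → (q_0, ccc, BBZ)
  read c, top B: go to q_2, push BB → (q_2, cc, BBBZ)
  ε-move, top B: go to q_0, push ε → (q_0, cc, BBZ)
  read c, top B: go to q_2, push BB → (q_2, c, BBBZ)
  ε-move, top B: go to q_0, push ε → (q_0, c, BBZ)
  read c, top B: go to q_2, push BB → (q_2, ε, BBBZ)
  ε-move, top B: go to q_0, push ε → (q_0, ε, BBZ)
All input consumed in state q_0 with stack BBZ.

BBZ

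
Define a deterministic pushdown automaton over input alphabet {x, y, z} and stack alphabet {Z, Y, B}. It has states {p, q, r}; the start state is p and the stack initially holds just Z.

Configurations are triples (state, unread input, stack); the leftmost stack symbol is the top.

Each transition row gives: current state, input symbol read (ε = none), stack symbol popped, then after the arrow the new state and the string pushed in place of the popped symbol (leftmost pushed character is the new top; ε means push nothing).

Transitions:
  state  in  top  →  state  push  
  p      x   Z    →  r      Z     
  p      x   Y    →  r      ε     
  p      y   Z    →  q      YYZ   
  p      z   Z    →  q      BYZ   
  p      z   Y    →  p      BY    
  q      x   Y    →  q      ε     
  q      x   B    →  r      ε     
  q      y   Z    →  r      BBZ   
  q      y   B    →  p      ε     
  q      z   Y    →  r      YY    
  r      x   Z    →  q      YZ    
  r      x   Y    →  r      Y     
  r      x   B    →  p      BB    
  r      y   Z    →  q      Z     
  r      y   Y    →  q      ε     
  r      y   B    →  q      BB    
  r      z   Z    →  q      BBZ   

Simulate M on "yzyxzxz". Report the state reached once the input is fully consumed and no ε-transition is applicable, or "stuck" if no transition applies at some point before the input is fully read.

(p, yzyxzxz, Z) ⊢ (q, zyxzxz, YYZ) ⊢ (r, yxzxz, YYYZ) ⊢ (q, xzxz, YYZ) ⊢ (q, zxz, YZ) ⊢ (r, xz, YYZ) ⊢ (r, z, YYZ)
No transition for (r, z, top Y); M blocks with input z remaining.

stuck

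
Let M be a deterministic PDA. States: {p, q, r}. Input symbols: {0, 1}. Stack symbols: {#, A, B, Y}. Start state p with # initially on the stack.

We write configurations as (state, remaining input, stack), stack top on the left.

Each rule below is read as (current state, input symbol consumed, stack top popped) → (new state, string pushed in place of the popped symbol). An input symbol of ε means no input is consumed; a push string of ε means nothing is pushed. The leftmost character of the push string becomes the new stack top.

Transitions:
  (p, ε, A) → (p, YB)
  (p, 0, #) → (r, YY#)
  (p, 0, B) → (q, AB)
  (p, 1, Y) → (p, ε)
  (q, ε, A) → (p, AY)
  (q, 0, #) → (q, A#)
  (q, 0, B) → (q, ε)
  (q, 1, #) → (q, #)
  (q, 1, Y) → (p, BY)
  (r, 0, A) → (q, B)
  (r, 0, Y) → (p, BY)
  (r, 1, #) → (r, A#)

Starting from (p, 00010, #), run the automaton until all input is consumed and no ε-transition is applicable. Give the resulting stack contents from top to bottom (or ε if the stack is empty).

(p, 00010, #)
  read 0, top #: go to r, push YY# → (r, 0010, YY#)
  read 0, top Y: go to p, push BY → (p, 010, BYY#)
  read 0, top B: go to q, push AB → (q, 10, ABYY#)
  ε-move, top A: go to p, push AY → (p, 10, AYBYY#)
  ε-move, top A: go to p, push YB → (p, 10, YBYBYY#)
  read 1, top Y: go to p, push ε → (p, 0, BYBYY#)
  read 0, top B: go to q, push AB → (q, ε, ABYBYY#)
  ε-move, top A: go to p, push AY → (p, ε, AYBYBYY#)
  ε-move, top A: go to p, push YB → (p, ε, YBYBYBYY#)
All input consumed in state p with stack YBYBYBYY#.

YBYBYBYY#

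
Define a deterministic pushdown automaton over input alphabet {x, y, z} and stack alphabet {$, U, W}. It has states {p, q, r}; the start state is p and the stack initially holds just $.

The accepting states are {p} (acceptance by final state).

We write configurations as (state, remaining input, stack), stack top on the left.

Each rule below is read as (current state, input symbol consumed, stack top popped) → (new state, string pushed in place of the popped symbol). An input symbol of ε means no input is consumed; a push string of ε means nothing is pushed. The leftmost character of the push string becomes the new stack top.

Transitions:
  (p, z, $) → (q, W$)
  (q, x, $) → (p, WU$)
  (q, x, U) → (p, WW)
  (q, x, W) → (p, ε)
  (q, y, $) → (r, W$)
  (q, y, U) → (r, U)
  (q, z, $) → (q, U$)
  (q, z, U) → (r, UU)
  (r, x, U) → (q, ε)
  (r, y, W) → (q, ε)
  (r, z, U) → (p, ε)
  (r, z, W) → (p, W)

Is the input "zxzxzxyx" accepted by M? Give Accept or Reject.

Reject

(p, zxzxzxyx, $)
  read z, top $: go to q, push W$ → (q, xzxzxyx, W$)
  read x, top W: go to p, push ε → (p, zxzxyx, $)
  read z, top $: go to q, push W$ → (q, xzxyx, W$)
  read x, top W: go to p, push ε → (p, zxyx, $)
  read z, top $: go to q, push W$ → (q, xyx, W$)
  read x, top W: go to p, push ε → (p, yx, $)
No transition applies at (p, yx, $); input not fully consumed.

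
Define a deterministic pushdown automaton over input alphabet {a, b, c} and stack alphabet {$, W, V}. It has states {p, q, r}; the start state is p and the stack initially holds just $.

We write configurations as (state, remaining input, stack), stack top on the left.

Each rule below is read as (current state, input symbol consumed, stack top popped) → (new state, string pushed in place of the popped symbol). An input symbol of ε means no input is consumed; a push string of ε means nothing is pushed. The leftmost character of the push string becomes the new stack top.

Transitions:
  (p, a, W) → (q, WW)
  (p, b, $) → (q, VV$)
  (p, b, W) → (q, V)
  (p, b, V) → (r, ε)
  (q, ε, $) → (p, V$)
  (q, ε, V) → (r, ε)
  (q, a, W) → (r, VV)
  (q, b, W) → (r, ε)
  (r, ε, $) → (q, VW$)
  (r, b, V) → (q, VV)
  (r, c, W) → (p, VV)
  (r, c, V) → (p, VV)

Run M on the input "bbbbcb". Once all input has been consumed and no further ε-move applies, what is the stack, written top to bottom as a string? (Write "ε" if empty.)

V$

(p, bbbbcb, $) ⊢ (q, bbbcb, VV$) ⊢ (r, bbbcb, V$) ⊢ (q, bbcb, VV$) ⊢ (r, bbcb, V$) ⊢ (q, bcb, VV$) ⊢ (r, bcb, V$) ⊢ (q, cb, VV$) ⊢ (r, cb, V$) ⊢ (p, b, VV$) ⊢ (r, ε, V$)
All input consumed in state r with stack V$.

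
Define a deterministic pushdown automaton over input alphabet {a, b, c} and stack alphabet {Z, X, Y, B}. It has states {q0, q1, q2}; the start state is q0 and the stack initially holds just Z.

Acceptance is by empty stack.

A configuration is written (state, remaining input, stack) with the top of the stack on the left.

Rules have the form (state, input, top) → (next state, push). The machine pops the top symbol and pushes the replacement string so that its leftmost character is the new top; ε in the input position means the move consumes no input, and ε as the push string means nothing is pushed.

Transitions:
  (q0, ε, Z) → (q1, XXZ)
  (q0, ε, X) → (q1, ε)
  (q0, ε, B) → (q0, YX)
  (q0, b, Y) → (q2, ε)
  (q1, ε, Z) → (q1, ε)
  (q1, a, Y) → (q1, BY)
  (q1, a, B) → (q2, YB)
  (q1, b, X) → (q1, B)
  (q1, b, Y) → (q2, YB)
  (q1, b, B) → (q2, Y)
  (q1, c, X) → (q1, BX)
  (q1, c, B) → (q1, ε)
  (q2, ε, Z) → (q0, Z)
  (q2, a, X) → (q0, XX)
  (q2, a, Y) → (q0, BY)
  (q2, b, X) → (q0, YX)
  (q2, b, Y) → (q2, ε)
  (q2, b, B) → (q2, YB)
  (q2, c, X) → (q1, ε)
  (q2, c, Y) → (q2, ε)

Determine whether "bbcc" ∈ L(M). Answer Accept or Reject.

Accept

(q0, bbcc, Z)
  ε-move, top Z: go to q1, push XXZ → (q1, bbcc, XXZ)
  read b, top X: go to q1, push B → (q1, bcc, BXZ)
  read b, top B: go to q2, push Y → (q2, cc, YXZ)
  read c, top Y: go to q2, push ε → (q2, c, XZ)
  read c, top X: go to q1, push ε → (q1, ε, Z)
  ε-move, top Z: go to q1, push ε → (q1, ε, ε)
All input consumed and the stack is empty.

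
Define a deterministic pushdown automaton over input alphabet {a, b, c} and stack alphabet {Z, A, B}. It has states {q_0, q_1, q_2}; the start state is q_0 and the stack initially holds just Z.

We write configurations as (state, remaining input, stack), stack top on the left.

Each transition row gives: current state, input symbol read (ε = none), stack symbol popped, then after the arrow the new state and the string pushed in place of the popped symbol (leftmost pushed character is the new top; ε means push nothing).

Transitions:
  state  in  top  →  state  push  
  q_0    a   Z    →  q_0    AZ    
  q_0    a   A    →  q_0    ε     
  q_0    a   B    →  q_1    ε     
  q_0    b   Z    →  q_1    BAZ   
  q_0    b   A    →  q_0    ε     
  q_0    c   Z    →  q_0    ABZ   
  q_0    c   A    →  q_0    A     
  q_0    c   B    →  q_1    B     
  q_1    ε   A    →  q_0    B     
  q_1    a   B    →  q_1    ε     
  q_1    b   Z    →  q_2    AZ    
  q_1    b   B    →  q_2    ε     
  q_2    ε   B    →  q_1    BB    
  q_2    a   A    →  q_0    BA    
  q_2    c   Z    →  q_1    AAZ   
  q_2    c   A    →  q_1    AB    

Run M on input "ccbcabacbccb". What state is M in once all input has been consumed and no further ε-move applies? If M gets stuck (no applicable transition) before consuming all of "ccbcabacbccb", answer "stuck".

(q_0, ccbcabacbccb, Z)
  read c, top Z: go to q_0, push ABZ → (q_0, cbcabacbccb, ABZ)
  read c, top A: go to q_0, push A → (q_0, bcabacbccb, ABZ)
  read b, top A: go to q_0, push ε → (q_0, cabacbccb, BZ)
  read c, top B: go to q_1, push B → (q_1, abacbccb, BZ)
  read a, top B: go to q_1, push ε → (q_1, bacbccb, Z)
  read b, top Z: go to q_2, push AZ → (q_2, acbccb, AZ)
  read a, top A: go to q_0, push BA → (q_0, cbccb, BAZ)
  read c, top B: go to q_1, push B → (q_1, bccb, BAZ)
  read b, top B: go to q_2, push ε → (q_2, ccb, AZ)
  read c, top A: go to q_1, push AB → (q_1, cb, ABZ)
  ε-move, top A: go to q_0, push B → (q_0, cb, BBZ)
  read c, top B: go to q_1, push B → (q_1, b, BBZ)
  read b, top B: go to q_2, push ε → (q_2, ε, BZ)
  ε-move, top B: go to q_1, push BB → (q_1, ε, BBZ)
All input consumed; M is in state q_1.

q_1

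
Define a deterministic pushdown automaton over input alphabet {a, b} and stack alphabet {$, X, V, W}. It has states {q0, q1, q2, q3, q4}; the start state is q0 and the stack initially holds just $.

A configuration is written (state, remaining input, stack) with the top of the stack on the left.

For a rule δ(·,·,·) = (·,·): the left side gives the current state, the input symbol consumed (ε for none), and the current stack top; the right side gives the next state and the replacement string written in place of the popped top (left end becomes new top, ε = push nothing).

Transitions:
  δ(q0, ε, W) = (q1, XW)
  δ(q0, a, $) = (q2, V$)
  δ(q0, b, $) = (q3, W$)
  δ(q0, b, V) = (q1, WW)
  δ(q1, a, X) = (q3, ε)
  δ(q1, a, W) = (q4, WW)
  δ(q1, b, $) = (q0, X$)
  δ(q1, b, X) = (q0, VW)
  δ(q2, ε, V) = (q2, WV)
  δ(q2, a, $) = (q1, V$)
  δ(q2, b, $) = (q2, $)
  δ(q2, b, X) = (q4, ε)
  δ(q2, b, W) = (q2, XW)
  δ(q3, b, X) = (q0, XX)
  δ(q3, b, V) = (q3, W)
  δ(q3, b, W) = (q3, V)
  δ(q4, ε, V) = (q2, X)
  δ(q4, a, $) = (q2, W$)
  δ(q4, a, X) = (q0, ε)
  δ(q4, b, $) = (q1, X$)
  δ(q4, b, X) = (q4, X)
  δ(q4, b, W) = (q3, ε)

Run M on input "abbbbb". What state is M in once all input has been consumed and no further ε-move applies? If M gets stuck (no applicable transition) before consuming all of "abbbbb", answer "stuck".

q3

(q0, abbbbb, $)
  read a, top $: go to q2, push V$ → (q2, bbbbb, V$)
  ε-move, top V: go to q2, push WV → (q2, bbbbb, WV$)
  read b, top W: go to q2, push XW → (q2, bbbb, XWV$)
  read b, top X: go to q4, push ε → (q4, bbb, WV$)
  read b, top W: go to q3, push ε → (q3, bb, V$)
  read b, top V: go to q3, push W → (q3, b, W$)
  read b, top W: go to q3, push V → (q3, ε, V$)
All input consumed; M is in state q3.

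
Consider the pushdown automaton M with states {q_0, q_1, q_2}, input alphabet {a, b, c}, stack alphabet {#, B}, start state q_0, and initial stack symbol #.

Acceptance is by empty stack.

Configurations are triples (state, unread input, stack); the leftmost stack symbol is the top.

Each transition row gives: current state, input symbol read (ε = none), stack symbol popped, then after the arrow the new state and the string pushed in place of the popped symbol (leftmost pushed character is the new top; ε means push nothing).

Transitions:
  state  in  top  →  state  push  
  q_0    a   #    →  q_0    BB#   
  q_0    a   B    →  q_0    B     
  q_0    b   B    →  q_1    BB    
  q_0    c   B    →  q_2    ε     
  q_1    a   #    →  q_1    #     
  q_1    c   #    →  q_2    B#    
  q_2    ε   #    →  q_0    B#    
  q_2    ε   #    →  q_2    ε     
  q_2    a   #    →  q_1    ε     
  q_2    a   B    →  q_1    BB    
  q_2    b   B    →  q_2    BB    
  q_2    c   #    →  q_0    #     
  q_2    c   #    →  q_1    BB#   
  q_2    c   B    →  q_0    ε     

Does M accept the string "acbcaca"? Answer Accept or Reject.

Accept

One accepting computation: (q_0, acbcaca, #) ⊢ (q_0, cbcaca, BB#) ⊢ (q_2, bcaca, B#) ⊢ (q_2, caca, BB#) ⊢ (q_0, aca, B#) ⊢ (q_0, ca, B#) ⊢ (q_2, a, #) ⊢ (q_1, ε, ε)
All input consumed and the stack is empty.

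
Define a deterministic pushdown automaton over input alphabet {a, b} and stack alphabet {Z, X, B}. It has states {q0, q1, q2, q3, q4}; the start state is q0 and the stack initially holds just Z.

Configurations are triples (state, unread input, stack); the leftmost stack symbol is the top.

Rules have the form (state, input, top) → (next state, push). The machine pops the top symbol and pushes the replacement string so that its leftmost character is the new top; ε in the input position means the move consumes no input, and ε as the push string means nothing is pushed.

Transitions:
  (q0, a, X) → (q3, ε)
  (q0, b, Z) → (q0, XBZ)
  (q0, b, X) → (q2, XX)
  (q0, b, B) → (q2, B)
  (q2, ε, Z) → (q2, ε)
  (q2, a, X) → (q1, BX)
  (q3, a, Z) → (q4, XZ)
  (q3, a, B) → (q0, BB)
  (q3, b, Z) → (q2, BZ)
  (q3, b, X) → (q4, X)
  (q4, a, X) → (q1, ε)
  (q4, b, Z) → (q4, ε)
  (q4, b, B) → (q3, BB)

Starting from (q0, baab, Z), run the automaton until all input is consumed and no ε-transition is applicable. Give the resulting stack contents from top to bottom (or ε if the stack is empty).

BBZ

(q0, baab, Z) ⊢ (q0, aab, XBZ) ⊢ (q3, ab, BZ) ⊢ (q0, b, BBZ) ⊢ (q2, ε, BBZ)
All input consumed in state q2 with stack BBZ.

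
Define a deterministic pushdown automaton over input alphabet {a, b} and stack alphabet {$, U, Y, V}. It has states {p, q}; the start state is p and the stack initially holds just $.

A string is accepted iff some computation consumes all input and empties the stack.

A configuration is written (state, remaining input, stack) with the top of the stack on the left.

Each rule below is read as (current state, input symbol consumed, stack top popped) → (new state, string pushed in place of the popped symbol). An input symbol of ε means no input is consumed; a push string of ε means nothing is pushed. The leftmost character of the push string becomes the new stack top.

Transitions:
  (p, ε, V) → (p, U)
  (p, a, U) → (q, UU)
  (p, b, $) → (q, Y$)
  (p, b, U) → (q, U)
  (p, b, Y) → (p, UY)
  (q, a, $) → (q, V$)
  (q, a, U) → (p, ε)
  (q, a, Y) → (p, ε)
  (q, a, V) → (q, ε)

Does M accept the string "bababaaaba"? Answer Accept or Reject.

(p, bababaaaba, $) ⊢ (q, ababaaaba, Y$) ⊢ (p, babaaaba, $) ⊢ (q, abaaaba, Y$) ⊢ (p, baaaba, $) ⊢ (q, aaaba, Y$) ⊢ (p, aaba, $)
No transition applies at (p, aaba, $); input not fully consumed.

Reject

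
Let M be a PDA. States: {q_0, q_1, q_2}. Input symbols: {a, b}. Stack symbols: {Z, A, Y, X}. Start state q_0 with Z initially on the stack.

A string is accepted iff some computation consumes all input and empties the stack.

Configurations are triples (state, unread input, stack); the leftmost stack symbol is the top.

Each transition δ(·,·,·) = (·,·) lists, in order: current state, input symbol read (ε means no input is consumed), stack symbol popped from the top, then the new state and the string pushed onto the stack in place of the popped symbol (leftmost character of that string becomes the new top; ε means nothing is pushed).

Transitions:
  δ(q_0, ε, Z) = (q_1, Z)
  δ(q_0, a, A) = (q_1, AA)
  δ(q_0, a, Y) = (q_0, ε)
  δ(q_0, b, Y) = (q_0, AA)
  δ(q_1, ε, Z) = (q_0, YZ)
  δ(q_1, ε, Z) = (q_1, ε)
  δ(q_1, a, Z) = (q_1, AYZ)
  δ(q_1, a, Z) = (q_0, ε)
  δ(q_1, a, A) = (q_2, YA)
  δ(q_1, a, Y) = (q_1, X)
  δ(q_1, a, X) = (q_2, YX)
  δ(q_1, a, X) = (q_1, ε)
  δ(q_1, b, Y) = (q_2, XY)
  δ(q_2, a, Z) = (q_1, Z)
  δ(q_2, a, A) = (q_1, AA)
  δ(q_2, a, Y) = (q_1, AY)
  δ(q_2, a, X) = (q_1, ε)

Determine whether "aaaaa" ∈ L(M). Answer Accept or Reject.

Accept

One accepting computation: (q_0, aaaaa, Z) ⊢ (q_1, aaaaa, Z) ⊢ (q_0, aaaaa, YZ) ⊢ (q_0, aaaa, Z) ⊢ (q_1, aaaa, Z) ⊢ (q_0, aaaa, YZ) ⊢ (q_0, aaa, Z) ⊢ (q_1, aaa, Z) ⊢ (q_0, aaa, YZ) ⊢ (q_0, aa, Z) ⊢ (q_1, aa, Z) ⊢ (q_0, aa, YZ) ⊢ (q_0, a, Z) ⊢ (q_1, a, Z) ⊢ (q_0, ε, ε)
All input consumed and the stack is empty.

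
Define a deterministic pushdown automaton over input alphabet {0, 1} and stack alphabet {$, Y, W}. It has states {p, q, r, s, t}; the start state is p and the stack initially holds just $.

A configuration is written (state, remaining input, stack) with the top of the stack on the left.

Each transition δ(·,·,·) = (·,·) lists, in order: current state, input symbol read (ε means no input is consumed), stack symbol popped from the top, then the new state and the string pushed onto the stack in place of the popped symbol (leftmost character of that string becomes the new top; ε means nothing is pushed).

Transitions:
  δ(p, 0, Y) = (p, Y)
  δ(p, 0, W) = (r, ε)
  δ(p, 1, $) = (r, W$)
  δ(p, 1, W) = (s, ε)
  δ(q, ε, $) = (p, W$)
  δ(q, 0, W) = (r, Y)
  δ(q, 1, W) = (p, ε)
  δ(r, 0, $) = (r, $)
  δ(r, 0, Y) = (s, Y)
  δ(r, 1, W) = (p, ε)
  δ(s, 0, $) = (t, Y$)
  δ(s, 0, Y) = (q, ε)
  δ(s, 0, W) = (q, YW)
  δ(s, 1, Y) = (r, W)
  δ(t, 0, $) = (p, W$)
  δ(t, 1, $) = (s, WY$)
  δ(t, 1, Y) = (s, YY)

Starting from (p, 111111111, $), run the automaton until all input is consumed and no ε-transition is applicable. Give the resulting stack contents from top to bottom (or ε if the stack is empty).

W$

(p, 111111111, $) ⊢ (r, 11111111, W$) ⊢ (p, 1111111, $) ⊢ (r, 111111, W$) ⊢ (p, 11111, $) ⊢ (r, 1111, W$) ⊢ (p, 111, $) ⊢ (r, 11, W$) ⊢ (p, 1, $) ⊢ (r, ε, W$)
All input consumed in state r with stack W$.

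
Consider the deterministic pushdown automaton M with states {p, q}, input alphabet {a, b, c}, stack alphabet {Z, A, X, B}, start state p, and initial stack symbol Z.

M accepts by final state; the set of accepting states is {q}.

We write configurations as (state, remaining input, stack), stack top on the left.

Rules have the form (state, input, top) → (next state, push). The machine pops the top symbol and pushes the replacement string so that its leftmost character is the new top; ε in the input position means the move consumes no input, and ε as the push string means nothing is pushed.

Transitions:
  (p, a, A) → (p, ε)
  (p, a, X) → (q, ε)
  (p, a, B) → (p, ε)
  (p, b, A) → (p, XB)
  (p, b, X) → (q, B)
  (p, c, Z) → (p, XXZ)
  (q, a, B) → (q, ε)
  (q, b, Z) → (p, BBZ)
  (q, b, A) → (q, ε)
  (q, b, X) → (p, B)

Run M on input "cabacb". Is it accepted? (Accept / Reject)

Accept

(p, cabacb, Z) ⊢ (p, abacb, XXZ) ⊢ (q, bacb, XZ) ⊢ (p, acb, BZ) ⊢ (p, cb, Z) ⊢ (p, b, XXZ) ⊢ (q, ε, BXZ)
All input consumed; state q ∈ F.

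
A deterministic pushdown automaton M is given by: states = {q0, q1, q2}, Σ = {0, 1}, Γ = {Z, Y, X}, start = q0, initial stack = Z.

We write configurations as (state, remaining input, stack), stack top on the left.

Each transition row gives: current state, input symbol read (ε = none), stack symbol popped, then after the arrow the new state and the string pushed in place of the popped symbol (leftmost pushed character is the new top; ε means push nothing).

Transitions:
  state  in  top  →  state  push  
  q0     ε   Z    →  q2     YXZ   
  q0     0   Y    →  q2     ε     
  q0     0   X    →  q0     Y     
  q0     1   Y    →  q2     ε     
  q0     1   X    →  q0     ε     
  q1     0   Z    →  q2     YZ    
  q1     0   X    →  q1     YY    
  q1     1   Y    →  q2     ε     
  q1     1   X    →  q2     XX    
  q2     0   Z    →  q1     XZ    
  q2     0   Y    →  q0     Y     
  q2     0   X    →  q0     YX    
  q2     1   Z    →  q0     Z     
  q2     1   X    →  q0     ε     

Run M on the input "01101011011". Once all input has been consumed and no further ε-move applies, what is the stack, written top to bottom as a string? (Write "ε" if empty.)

YXZ

(q0, 01101011011, Z)
  ε-move, top Z: go to q2, push YXZ → (q2, 01101011011, YXZ)
  read 0, top Y: go to q0, push Y → (q0, 1101011011, YXZ)
  read 1, top Y: go to q2, push ε → (q2, 101011011, XZ)
  read 1, top X: go to q0, push ε → (q0, 01011011, Z)
  ε-move, top Z: go to q2, push YXZ → (q2, 01011011, YXZ)
  read 0, top Y: go to q0, push Y → (q0, 1011011, YXZ)
  read 1, top Y: go to q2, push ε → (q2, 011011, XZ)
  read 0, top X: go to q0, push YX → (q0, 11011, YXZ)
  read 1, top Y: go to q2, push ε → (q2, 1011, XZ)
  read 1, top X: go to q0, push ε → (q0, 011, Z)
  ε-move, top Z: go to q2, push YXZ → (q2, 011, YXZ)
  read 0, top Y: go to q0, push Y → (q0, 11, YXZ)
  read 1, top Y: go to q2, push ε → (q2, 1, XZ)
  read 1, top X: go to q0, push ε → (q0, ε, Z)
  ε-move, top Z: go to q2, push YXZ → (q2, ε, YXZ)
All input consumed in state q2 with stack YXZ.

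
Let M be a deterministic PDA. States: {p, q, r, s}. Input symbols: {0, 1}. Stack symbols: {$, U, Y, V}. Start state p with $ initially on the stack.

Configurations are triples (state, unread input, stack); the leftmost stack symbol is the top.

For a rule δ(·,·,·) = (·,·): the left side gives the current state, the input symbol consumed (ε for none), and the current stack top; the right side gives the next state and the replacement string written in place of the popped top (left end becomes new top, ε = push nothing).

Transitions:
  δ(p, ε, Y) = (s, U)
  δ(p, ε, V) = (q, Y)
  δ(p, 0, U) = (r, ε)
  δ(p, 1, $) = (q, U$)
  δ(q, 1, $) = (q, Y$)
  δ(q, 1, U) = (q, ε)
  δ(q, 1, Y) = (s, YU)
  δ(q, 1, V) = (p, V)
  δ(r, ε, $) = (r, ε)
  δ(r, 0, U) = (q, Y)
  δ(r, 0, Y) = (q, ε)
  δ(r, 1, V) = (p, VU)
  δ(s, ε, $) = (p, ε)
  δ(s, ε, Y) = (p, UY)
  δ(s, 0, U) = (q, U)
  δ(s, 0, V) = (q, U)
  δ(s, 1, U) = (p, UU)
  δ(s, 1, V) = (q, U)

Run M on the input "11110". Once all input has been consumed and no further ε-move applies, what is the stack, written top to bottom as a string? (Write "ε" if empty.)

YU$

(p, 11110, $)
  read 1, top $: go to q, push U$ → (q, 1110, U$)
  read 1, top U: go to q, push ε → (q, 110, $)
  read 1, top $: go to q, push Y$ → (q, 10, Y$)
  read 1, top Y: go to s, push YU → (s, 0, YU$)
  ε-move, top Y: go to p, push UY → (p, 0, UYU$)
  read 0, top U: go to r, push ε → (r, ε, YU$)
All input consumed in state r with stack YU$.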